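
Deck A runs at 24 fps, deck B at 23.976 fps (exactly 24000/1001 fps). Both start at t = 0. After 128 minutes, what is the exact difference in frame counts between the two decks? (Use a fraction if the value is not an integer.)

128 min = 7680 s.
A emits 24 × 7680 = 184320 frames; B emits 24000/1001 × 7680 = 184320000/1001.
Difference = 184320/1001 frames (≈ 184.1359); B is behind A.

184320/1001 frames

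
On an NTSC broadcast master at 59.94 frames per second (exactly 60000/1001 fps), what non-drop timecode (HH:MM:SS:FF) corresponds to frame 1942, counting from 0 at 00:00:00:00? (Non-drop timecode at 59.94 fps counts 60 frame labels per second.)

00:00:32:22

1942 ÷ 60 = 32 full seconds, remainder 22 frames.
32 s = 0 h 0 min 32 s.
Timecode: 00:00:32:22.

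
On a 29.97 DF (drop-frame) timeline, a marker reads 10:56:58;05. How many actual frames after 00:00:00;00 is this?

1181363

As if non-drop at 30 labels/s: (10 × 3600 + 56 × 60 + 58) × 30 + 5 = 1182545.
Minute boundaries passed: 656; those not divisible by 10: 656 − 65 = 591; dropped labels = 2 × 591 = 1182.
Actual frame index = 1182545 − 1182 = 1181363.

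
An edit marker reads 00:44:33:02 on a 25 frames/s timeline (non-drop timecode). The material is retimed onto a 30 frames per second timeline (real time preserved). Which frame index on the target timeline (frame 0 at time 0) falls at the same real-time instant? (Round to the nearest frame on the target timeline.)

frame 80192

Source frame index: (0×3600 + 44×60 + 33) × 25 + 2 = 66827.
Real time: 66827 / (25) = 66827/25 s.
Target frame: (66827/25) × (30) = 400962/5 ≈ 80192.400 → 80192.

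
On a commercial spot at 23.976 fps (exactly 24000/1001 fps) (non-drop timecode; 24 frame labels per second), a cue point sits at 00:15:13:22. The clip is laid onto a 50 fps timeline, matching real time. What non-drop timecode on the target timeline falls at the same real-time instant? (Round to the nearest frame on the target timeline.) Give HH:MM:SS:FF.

00:15:14:42

Source frame index: (0×3600 + 15×60 + 13) × 24 + 22 = 21934.
Real time: 21934 / (24000/1001) = 10977967/12000 s.
Target frame: (10977967/12000) × (50) = 10977967/240 ≈ 45741.529 → 45742.
At 50 labels/s: frame 45742 → 00:15:14:42.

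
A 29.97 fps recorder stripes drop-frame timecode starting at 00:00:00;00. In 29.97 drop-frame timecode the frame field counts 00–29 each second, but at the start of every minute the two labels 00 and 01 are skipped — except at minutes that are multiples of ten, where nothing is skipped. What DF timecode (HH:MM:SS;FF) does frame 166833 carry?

01:32:46;19

Ten DF minutes hold 17982 frames, so frame 166833 lies in block 9 (frames 161838–179819) with 4995 frames into that block.
The block's first minute is 1800 frames and the rest 1798 each; 4995 frames reaches minute 2, so 9 × 18 + 2 × 2 = 166 labels have been skipped so far.
Adding those back, label number 166833 + 166 = 166999 at 30 labels/s is 5566 s + 19 f = 1 h 32 min 46 s frame 19, i.e. 01:32:46;19.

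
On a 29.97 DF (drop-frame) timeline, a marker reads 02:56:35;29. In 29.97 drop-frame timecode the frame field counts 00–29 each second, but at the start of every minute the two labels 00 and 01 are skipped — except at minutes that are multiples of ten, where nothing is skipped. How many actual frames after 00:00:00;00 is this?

Complete 10-minute blocks: 17, each 17982 frames → 305694.
Remaining 6 whole minutes in the current block: 1800 + 5 × 1798 = 10790 frames.
Within the current minute: 35 × 30 + 29 − 2 = 1077 (labels ;00/;01 skipped at this minute). Total = 305694 + 10790 + 1077 = 317561.

317561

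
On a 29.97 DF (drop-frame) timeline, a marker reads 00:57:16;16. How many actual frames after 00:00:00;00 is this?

As if non-drop at 30 labels/s: (0 × 3600 + 57 × 60 + 16) × 30 + 16 = 103096.
Minute boundaries passed: 57; those not divisible by 10: 57 − 5 = 52; dropped labels = 2 × 52 = 104.
Actual frame index = 103096 − 104 = 102992.

102992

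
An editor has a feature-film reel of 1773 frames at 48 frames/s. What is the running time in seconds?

36.9375 seconds

Running time = 1773 / (48) = 36.9375 s.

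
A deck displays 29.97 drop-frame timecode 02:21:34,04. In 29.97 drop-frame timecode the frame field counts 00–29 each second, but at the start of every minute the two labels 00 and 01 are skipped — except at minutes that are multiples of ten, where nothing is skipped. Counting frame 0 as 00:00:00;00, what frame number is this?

254570

As if non-drop at 30 labels/s: (2 × 3600 + 21 × 60 + 34) × 30 + 4 = 254824.
Minute boundaries passed: 141; those not divisible by 10: 141 − 14 = 127; dropped labels = 2 × 127 = 254.
Actual frame index = 254824 − 254 = 254570.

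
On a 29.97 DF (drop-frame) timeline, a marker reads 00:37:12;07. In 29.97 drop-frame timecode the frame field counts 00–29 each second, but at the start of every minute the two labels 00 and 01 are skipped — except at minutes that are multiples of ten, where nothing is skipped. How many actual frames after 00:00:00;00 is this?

Complete 10-minute blocks: 3, each 17982 frames → 53946.
Remaining 7 whole minutes in the current block: 1800 + 6 × 1798 = 12588 frames.
Within the current minute: 12 × 30 + 7 − 2 = 365 (labels ;00/;01 skipped at this minute). Total = 53946 + 12588 + 365 = 66899.

66899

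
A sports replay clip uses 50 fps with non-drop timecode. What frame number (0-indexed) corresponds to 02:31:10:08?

453508

Total seconds to the label: (2 × 3600 + 31 × 60 + 10) = 9070.
Frame index = 9070 × 50 + 8 = 453508.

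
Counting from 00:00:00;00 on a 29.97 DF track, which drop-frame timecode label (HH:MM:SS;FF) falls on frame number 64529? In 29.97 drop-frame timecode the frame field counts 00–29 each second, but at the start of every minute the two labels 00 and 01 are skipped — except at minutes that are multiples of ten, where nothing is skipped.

00:35:53;03

Each 10-minute DF block holds 10 × 60 × 30 − 9 × 2 = 17982 frames. 64529 ÷ 17982 → 3 full blocks, remainder 10583.
Within the partial block the first minute is 1800 frames and each further minute 1798, so 5 further minute boundaries passed. Total skipped labels = 18 × 3 + 2 × 5 = 64.
Non-drop label index = 64529 + 64 = 64593; at 30 labels/s that is 00:35:53:03, i.e. DF 00:35:53;03.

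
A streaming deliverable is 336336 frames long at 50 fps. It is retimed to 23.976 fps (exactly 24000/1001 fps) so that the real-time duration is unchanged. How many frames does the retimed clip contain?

161280 frames

Target frames = source frames × (target rate / source rate) = 336336 × (24000/1001)/(50) = 336336 × 480/1001 = 161280.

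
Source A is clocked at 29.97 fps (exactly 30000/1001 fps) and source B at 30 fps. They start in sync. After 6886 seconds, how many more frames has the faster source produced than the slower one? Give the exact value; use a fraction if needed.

18780/91 frames

A emits 30000/1001 × 6886 = 18780000/91 frames; B emits 30 × 6886 = 206580.
Difference = 18780/91 frames (≈ 206.3736); B is ahead of A.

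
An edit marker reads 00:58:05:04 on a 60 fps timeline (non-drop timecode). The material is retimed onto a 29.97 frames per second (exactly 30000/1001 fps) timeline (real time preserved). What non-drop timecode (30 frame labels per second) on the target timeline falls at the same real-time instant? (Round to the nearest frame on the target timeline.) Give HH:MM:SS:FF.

Source frame index: (0×3600 + 58×60 + 5) × 60 + 4 = 209104.
Real time: 209104 / (60) = 52276/15 s.
Target frame: (52276/15) × (30000/1001) = 14936000/143 ≈ 104447.552 → 104448.
At 30 labels/s: frame 104448 → 00:58:01:18.

00:58:01:18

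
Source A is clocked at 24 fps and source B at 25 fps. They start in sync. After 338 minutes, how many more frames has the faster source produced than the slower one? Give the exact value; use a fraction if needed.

338 min = 20280 s.
A emits 24 × 20280 = 486720 frames; B emits 25 × 20280 = 507000.
Difference = 20280 frames; B is ahead of A.

20280 frames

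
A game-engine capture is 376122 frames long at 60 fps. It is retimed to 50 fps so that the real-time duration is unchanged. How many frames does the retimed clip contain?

Target frames = source frames × (target rate / source rate) = 376122 × (50)/(60) = 376122 × 5/6 = 313435.

313435 frames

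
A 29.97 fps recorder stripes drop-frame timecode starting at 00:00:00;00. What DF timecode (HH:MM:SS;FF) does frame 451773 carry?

04:11:14;05

Ten DF minutes hold 17982 frames, so frame 451773 lies in block 25 (frames 449550–467531) with 2223 frames into that block.
The block's first minute is 1800 frames and the rest 1798 each; 2223 frames reaches minute 1, so 25 × 18 + 1 × 2 = 452 labels have been skipped so far.
Adding those back, label number 451773 + 452 = 452225 at 30 labels/s is 15074 s + 5 f = 4 h 11 min 14 s frame 5, i.e. 04:11:14;05.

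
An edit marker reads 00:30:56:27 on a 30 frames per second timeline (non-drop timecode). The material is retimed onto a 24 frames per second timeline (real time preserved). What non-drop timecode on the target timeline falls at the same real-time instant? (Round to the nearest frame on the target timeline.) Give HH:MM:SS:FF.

00:30:56:22

Source frame index: (0×3600 + 30×60 + 56) × 30 + 27 = 55707.
Real time: 55707 / (30) = 18569/10 s.
Target frame: (18569/10) × (24) = 222828/5 ≈ 44565.600 → 44566.
At 24 labels/s: frame 44566 → 00:30:56:22.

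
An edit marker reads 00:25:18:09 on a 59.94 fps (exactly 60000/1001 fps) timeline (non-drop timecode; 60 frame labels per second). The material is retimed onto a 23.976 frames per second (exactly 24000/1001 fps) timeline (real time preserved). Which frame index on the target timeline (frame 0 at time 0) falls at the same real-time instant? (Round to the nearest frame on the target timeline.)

frame 36436

Source frame index: (0×3600 + 25×60 + 18) × 60 + 9 = 91089.
Real time: 91089 / (60000/1001) = 30393363/20000 s.
Target frame: (30393363/20000) × (24000/1001) = 182178/5 ≈ 36435.600 → 36436.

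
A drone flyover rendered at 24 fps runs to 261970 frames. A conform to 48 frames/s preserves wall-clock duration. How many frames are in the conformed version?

Target frames = source frames × (target rate / source rate) = 261970 × (48)/(24) = 261970 × 2 = 523940.

523940 frames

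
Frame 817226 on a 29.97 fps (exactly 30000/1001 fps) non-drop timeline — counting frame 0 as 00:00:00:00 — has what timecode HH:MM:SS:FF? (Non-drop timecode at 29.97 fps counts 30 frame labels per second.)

817226 ÷ 30 = 27240 full seconds, remainder 26 frames.
27240 s = 7 h 34 min 0 s.
Timecode: 07:34:00:26.

07:34:00:26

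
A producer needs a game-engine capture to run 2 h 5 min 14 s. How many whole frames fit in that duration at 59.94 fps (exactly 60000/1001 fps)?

450389 frames

2 h 5 min 14 s = 7514 s.
Frames = 7514 × 60000/1001 = 34680000/77 ≈ 450389.6104.
Complete frames: 450389.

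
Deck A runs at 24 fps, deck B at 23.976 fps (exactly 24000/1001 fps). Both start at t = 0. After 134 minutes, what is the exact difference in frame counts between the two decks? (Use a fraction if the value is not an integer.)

134 min = 8040 s.
A emits 24 × 8040 = 192960 frames; B emits 24000/1001 × 8040 = 192960000/1001.
Difference = 192960/1001 frames (≈ 192.7672); B is behind A.

192960/1001 frames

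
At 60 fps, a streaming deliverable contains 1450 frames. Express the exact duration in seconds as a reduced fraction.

Running time = 1450 ÷ (60) = 1450 × 1/60 = 145/6 s.

145/6 seconds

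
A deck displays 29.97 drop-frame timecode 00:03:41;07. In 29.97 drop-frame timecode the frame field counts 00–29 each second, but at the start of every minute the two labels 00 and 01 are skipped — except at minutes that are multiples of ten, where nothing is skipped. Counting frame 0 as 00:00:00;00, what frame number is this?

6631

Complete 10-minute blocks: 0, each 17982 frames → 0.
Remaining 3 whole minutes in the current block: 1800 + 2 × 1798 = 5396 frames.
Within the current minute: 41 × 30 + 7 − 2 = 1235 (labels ;00/;01 skipped at this minute). Total = 0 + 5396 + 1235 = 6631.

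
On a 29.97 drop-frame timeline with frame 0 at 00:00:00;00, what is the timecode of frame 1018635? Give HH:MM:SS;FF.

09:26:28;15

Ten DF minutes hold 17982 frames, so frame 1018635 lies in block 56 (frames 1006992–1024973) with 11643 frames into that block.
The block's first minute is 1800 frames and the rest 1798 each; 11643 frames reaches minute 6, so 56 × 18 + 6 × 2 = 1020 labels have been skipped so far.
Adding those back, label number 1018635 + 1020 = 1019655 at 30 labels/s is 33988 s + 15 f = 9 h 26 min 28 s frame 15, i.e. 09:26:28;15.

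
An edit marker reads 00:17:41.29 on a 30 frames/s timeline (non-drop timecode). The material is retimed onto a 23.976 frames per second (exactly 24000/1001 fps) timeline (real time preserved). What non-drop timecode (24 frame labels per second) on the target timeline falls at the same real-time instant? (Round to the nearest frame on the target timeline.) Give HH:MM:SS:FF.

Source frame index: (0×3600 + 17×60 + 41) × 30 + 29 = 31859.
Real time: 31859 / (30) = 31859/30 s.
Target frame: (31859/30) × (24000/1001) = 25487200/1001 ≈ 25461.738 → 25462.
At 24 labels/s: frame 25462 → 00:17:40:22.

00:17:40:22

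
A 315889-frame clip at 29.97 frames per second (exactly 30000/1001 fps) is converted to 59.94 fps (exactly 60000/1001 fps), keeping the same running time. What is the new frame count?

Target frames = source frames × (target rate / source rate) = 315889 × (60000/1001)/(30000/1001) = 315889 × 2 = 631778.

631778 frames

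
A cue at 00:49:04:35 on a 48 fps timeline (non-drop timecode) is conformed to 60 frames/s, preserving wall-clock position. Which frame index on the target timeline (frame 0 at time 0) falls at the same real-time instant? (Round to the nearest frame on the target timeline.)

Source frame index: (0×3600 + 49×60 + 4) × 48 + 35 = 141347.
Real time: 141347 / (48) = 141347/48 s.
Target frame: (141347/48) × (60) = 706735/4 ≈ 176683.750 → 176684.

frame 176684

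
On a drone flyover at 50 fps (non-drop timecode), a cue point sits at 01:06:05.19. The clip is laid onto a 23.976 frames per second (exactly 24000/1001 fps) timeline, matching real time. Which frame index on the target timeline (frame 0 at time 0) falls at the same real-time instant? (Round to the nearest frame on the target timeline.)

Source frame index: (1×3600 + 6×60 + 5) × 50 + 19 = 198269.
Real time: 198269 / (50) = 198269/50 s.
Target frame: (198269/50) × (24000/1001) = 95169120/1001 ≈ 95074.046 → 95074.

frame 95074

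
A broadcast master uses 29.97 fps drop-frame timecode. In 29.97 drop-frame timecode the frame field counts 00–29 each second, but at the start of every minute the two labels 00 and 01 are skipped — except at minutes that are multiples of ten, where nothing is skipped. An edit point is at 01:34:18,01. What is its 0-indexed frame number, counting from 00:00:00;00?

169571

Complete 10-minute blocks: 9, each 17982 frames → 161838.
Remaining 4 whole minutes in the current block: 1800 + 3 × 1798 = 7194 frames.
Within the current minute: 18 × 30 + 1 − 2 = 539 (labels ;00/;01 skipped at this minute). Total = 161838 + 7194 + 539 = 169571.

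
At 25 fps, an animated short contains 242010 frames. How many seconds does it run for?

9680.4 seconds

Running time = 242010 / (25) = 9680.4 s.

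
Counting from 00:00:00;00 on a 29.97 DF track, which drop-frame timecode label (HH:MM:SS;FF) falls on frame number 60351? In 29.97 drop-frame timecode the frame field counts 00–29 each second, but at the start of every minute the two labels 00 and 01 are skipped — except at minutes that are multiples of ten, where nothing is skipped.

Each 10-minute DF block holds 10 × 60 × 30 − 9 × 2 = 17982 frames. 60351 ÷ 17982 → 3 full blocks, remainder 6405.
Within the partial block the first minute is 1800 frames and each further minute 1798, so 3 further minute boundaries passed. Total skipped labels = 18 × 3 + 2 × 3 = 60.
Non-drop label index = 60351 + 60 = 60411; at 30 labels/s that is 00:33:33:21, i.e. DF 00:33:33;21.

00:33:33;21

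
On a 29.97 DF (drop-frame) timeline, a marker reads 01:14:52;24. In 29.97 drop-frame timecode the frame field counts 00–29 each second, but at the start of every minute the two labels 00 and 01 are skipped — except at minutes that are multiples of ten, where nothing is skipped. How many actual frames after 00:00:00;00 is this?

134650

Complete 10-minute blocks: 7, each 17982 frames → 125874.
Remaining 4 whole minutes in the current block: 1800 + 3 × 1798 = 7194 frames.
Within the current minute: 52 × 30 + 24 − 2 = 1582 (labels ;00/;01 skipped at this minute). Total = 125874 + 7194 + 1582 = 134650.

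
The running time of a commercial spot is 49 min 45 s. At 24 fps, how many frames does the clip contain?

71640 frames

49 min 45 s = 2985 s.
Frames = 2985 × 24 = 71640.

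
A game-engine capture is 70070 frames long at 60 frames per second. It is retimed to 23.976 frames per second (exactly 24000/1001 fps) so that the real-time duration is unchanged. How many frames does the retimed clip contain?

28000 frames

Target frames = source frames × (target rate / source rate) = 70070 × (24000/1001)/(60) = 70070 × 400/1001 = 28000.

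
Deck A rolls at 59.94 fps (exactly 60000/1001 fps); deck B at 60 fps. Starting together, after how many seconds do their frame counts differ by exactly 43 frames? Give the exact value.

43043/60 seconds

The gap grows by |60 − 60000/1001| = 60/1001 frames per second.
Time for a 43-frame gap: 43 ÷ (60/1001) = 43043/60 s.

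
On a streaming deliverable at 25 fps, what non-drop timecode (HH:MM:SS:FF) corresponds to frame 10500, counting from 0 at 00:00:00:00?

00:07:00:00

10500 ÷ 25 = 420 full seconds, remainder 0 frames.
420 s = 0 h 7 min 0 s.
Timecode: 00:07:00:00.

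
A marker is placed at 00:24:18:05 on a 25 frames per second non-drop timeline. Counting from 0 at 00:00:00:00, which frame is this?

frame 36455

Total seconds to the label: (0 × 3600 + 24 × 60 + 18) = 1458.
Frame index = 1458 × 25 + 5 = 36455.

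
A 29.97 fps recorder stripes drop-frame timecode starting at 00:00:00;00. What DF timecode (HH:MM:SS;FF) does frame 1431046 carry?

13:15:49;08

Each 10-minute DF block holds 10 × 60 × 30 − 9 × 2 = 17982 frames. 1431046 ÷ 17982 → 79 full blocks, remainder 10468.
Within the partial block the first minute is 1800 frames and each further minute 1798, so 5 further minute boundaries passed. Total skipped labels = 18 × 79 + 2 × 5 = 1432.
Non-drop label index = 1431046 + 1432 = 1432478; at 30 labels/s that is 13:15:49:08, i.e. DF 13:15:49;08.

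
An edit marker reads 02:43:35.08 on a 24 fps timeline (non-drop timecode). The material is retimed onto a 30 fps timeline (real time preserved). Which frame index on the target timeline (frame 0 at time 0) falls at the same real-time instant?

Source frame index: (2×3600 + 43×60 + 35) × 24 + 8 = 235568.
Real time: 235568 / (24) = 29446/3 s.
Target frame: (29446/3) × (30) = 294460.

frame 294460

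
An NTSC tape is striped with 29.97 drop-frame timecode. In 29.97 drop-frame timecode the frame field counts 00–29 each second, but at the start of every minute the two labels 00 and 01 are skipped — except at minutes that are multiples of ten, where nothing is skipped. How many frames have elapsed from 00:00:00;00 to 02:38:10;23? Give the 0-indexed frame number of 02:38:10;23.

Complete 10-minute blocks: 15, each 17982 frames → 269730.
Remaining 8 whole minutes in the current block: 1800 + 7 × 1798 = 14386 frames.
Within the current minute: 10 × 30 + 23 − 2 = 321 (labels ;00/;01 skipped at this minute). Total = 269730 + 14386 + 321 = 284437.

284437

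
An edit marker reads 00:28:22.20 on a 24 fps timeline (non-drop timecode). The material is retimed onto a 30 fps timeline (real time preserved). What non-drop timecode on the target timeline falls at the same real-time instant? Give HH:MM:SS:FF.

00:28:22:25

Source frame index: (0×3600 + 28×60 + 22) × 24 + 20 = 40868.
Real time: 40868 / (24) = 10217/6 s.
Target frame: (10217/6) × (30) = 51085.
At 30 labels/s: frame 51085 → 00:28:22:25.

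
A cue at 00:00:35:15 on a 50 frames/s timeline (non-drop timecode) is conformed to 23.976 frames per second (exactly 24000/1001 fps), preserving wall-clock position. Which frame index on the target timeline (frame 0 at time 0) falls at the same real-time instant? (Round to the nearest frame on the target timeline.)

frame 846

Source frame index: (0×3600 + 0×60 + 35) × 50 + 15 = 1765.
Real time: 1765 / (50) = 353/10 s.
Target frame: (353/10) × (24000/1001) = 847200/1001 ≈ 846.354 → 846.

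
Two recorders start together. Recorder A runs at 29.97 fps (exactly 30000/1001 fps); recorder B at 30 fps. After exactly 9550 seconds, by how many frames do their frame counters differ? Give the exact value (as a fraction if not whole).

A emits 30000/1001 × 9550 = 286500000/1001 frames; B emits 30 × 9550 = 286500.
Difference = 286500/1001 frames (≈ 286.2138); B is ahead of A.

286500/1001 frames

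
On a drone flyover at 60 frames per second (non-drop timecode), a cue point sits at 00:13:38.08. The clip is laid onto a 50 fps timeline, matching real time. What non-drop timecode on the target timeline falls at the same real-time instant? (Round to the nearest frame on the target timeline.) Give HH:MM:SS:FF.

Source frame index: (0×3600 + 13×60 + 38) × 60 + 8 = 49088.
Real time: 49088 / (60) = 12272/15 s.
Target frame: (12272/15) × (50) = 122720/3 ≈ 40906.667 → 40907.
At 50 labels/s: frame 40907 → 00:13:38:07.

00:13:38:07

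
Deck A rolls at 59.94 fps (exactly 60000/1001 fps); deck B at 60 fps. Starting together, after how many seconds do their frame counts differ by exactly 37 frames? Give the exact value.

The gap grows by |60 − 60000/1001| = 60/1001 frames per second.
Time for a 37-frame gap: 37 ÷ (60/1001) = 37037/60 s.

37037/60 seconds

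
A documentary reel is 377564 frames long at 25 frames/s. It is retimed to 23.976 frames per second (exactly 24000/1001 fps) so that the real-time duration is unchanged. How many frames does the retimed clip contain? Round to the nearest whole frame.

Frames at target rate = 377564 × (24000/1001) / (25) = 32951040/91 ≈ 362099.341.
Nearest whole frame: 362099.

362099 frames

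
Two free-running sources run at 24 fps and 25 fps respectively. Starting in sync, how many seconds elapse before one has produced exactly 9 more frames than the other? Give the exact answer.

9 seconds

The gap grows by |25 − 24| = 1 frame per second.
Time for a 9-frame gap: 9 ÷ (1) = 9 s.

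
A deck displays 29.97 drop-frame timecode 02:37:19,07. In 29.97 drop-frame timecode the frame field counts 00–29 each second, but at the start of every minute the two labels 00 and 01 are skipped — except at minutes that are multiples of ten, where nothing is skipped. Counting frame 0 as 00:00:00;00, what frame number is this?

282893

Complete 10-minute blocks: 15, each 17982 frames → 269730.
Remaining 7 whole minutes in the current block: 1800 + 6 × 1798 = 12588 frames.
Within the current minute: 19 × 30 + 7 − 2 = 575 (labels ;00/;01 skipped at this minute). Total = 269730 + 12588 + 575 = 282893.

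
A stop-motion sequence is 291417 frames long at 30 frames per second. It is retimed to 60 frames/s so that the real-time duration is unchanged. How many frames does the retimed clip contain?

582834 frames

Target frames = source frames × (target rate / source rate) = 291417 × (60)/(30) = 291417 × 2 = 582834.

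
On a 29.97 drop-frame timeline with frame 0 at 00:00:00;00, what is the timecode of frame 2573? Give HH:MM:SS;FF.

Each 10-minute DF block holds 10 × 60 × 30 − 9 × 2 = 17982 frames. 2573 ÷ 17982 → 0 full blocks, remainder 2573.
Within the partial block the first minute is 1800 frames and each further minute 1798, so 1 further minute boundary passed. Total skipped labels = 18 × 0 + 2 × 1 = 2.
Non-drop label index = 2573 + 2 = 2575; at 30 labels/s that is 00:01:25:25, i.e. DF 00:01:25;25.

00:01:25;25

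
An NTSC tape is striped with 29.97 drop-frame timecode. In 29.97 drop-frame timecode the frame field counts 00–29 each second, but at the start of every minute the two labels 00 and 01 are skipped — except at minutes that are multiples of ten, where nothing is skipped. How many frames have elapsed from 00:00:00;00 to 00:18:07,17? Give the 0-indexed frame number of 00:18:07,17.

32593

Complete 10-minute blocks: 1, each 17982 frames → 17982.
Remaining 8 whole minutes in the current block: 1800 + 7 × 1798 = 14386 frames.
Within the current minute: 7 × 30 + 17 − 2 = 225 (labels ;00/;01 skipped at this minute). Total = 17982 + 14386 + 225 = 32593.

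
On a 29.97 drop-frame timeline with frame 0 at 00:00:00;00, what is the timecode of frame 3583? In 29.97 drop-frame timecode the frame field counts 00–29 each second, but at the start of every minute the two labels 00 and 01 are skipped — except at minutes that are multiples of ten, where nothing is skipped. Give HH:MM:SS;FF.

00:01:59;15

Each 10-minute DF block holds 10 × 60 × 30 − 9 × 2 = 17982 frames. 3583 ÷ 17982 → 0 full blocks, remainder 3583.
Within the partial block the first minute is 1800 frames and each further minute 1798, so 1 further minute boundary passed. Total skipped labels = 18 × 0 + 2 × 1 = 2.
Non-drop label index = 3583 + 2 = 3585; at 30 labels/s that is 00:01:59:15, i.e. DF 00:01:59;15.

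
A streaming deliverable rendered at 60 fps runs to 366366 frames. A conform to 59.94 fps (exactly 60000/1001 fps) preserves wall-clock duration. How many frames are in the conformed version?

Target frames = source frames × (target rate / source rate) = 366366 × (60000/1001)/(60) = 366366 × 1000/1001 = 366000.

366000 frames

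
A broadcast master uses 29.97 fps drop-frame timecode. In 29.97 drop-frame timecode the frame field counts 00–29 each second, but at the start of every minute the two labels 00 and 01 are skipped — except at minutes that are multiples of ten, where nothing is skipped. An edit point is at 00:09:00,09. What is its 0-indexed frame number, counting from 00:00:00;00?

16191

As if non-drop at 30 labels/s: (0 × 3600 + 9 × 60 + 0) × 30 + 9 = 16209.
Minute boundaries passed: 9; those not divisible by 10: 9 − 0 = 9; dropped labels = 2 × 9 = 18.
Actual frame index = 16209 − 18 = 16191.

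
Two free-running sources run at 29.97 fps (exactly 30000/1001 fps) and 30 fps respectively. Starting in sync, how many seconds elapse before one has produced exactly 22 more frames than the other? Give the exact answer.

The gap grows by |30 − 30000/1001| = 30/1001 frames per second.
Time for a 22-frame gap: 22 ÷ (30/1001) = 11011/15 s.

11011/15 seconds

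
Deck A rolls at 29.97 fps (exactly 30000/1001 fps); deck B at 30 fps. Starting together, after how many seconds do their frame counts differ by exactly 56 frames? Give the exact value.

The gap grows by |30 − 30000/1001| = 30/1001 frames per second.
Time for a 56-frame gap: 56 ÷ (30/1001) = 28028/15 s.

28028/15 seconds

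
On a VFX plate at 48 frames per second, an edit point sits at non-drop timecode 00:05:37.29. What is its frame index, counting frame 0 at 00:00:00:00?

Total seconds to the label: (0 × 3600 + 5 × 60 + 37) = 337.
Frame index = 337 × 48 + 29 = 16205.

16205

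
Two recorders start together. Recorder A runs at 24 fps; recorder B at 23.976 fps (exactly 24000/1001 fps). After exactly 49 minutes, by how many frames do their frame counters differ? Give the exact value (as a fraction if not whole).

10080/143 frames

49 min = 2940 s.
A emits 24 × 2940 = 70560 frames; B emits 24000/1001 × 2940 = 10080000/143.
Difference = 10080/143 frames (≈ 70.4895); B is behind A.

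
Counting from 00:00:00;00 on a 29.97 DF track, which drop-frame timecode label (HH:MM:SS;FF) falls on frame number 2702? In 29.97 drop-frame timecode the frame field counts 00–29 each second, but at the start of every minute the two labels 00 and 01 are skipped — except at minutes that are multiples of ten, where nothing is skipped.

00:01:30;04

Each 10-minute DF block holds 10 × 60 × 30 − 9 × 2 = 17982 frames. 2702 ÷ 17982 → 0 full blocks, remainder 2702.
Within the partial block the first minute is 1800 frames and each further minute 1798, so 1 further minute boundary passed. Total skipped labels = 18 × 0 + 2 × 1 = 2.
Non-drop label index = 2702 + 2 = 2704; at 30 labels/s that is 00:01:30:04, i.e. DF 00:01:30;04.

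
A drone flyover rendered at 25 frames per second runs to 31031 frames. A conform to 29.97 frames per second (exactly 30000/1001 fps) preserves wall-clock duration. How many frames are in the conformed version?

Target frames = source frames × (target rate / source rate) = 31031 × (30000/1001)/(25) = 31031 × 1200/1001 = 37200.

37200 frames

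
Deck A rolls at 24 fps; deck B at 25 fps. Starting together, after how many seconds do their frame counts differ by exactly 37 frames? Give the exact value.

37 seconds

The gap grows by |25 − 24| = 1 frame per second.
Time for a 37-frame gap: 37 ÷ (1) = 37 s.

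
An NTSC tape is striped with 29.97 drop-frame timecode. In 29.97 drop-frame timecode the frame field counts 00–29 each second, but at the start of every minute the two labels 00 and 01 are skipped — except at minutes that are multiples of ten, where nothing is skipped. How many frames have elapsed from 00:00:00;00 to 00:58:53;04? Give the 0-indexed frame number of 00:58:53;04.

As if non-drop at 30 labels/s: (0 × 3600 + 58 × 60 + 53) × 30 + 4 = 105994.
Minute boundaries passed: 58; those not divisible by 10: 58 − 5 = 53; dropped labels = 2 × 53 = 106.
Actual frame index = 105994 − 106 = 105888.

105888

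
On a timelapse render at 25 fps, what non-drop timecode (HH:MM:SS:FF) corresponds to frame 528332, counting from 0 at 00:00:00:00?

528332 ÷ 25 = 21133 full seconds, remainder 7 frames.
21133 s = 5 h 52 min 13 s.
Timecode: 05:52:13:07.

05:52:13:07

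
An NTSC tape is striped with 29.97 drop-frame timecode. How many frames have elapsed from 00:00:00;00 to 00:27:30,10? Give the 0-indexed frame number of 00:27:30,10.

Complete 10-minute blocks: 2, each 17982 frames → 35964.
Remaining 7 whole minutes in the current block: 1800 + 6 × 1798 = 12588 frames.
Within the current minute: 30 × 30 + 10 − 2 = 908 (labels ;00/;01 skipped at this minute). Total = 35964 + 12588 + 908 = 49460.

49460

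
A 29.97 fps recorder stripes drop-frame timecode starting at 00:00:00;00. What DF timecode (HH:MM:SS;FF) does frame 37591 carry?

Each 10-minute DF block holds 10 × 60 × 30 − 9 × 2 = 17982 frames. 37591 ÷ 17982 → 2 full blocks, remainder 1627.
Within the partial block the first minute is 1800 frames and each further minute 1798, so 0 further minute boundaries passed. Total skipped labels = 18 × 2 + 2 × 0 = 36.
Non-drop label index = 37591 + 36 = 37627; at 30 labels/s that is 00:20:54:07, i.e. DF 00:20:54;07.

00:20:54;07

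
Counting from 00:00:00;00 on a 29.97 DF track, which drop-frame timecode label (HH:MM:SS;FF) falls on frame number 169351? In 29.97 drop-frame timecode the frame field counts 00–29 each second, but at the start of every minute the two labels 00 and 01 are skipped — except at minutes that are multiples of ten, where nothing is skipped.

01:34:10;21

Each 10-minute DF block holds 10 × 60 × 30 − 9 × 2 = 17982 frames. 169351 ÷ 17982 → 9 full blocks, remainder 7513.
Within the partial block the first minute is 1800 frames and each further minute 1798, so 4 further minute boundaries passed. Total skipped labels = 18 × 9 + 2 × 4 = 170.
Non-drop label index = 169351 + 170 = 169521; at 30 labels/s that is 01:34:10:21, i.e. DF 01:34:10;21.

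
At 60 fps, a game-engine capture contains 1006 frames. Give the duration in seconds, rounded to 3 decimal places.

16.767 seconds

Running time = 1006 × 1/60 = 503/30 s ≈ 16.767 s.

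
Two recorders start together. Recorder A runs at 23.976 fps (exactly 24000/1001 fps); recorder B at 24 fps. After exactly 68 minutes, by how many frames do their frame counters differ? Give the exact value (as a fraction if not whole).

97920/1001 frames

68 min = 4080 s.
A emits 24000/1001 × 4080 = 97920000/1001 frames; B emits 24 × 4080 = 97920.
Difference = 97920/1001 frames (≈ 97.8222); B is ahead of A.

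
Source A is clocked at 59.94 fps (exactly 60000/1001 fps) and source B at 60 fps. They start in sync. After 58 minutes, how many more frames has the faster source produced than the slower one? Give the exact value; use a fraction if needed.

58 min = 3480 s.
A emits 60000/1001 × 3480 = 208800000/1001 frames; B emits 60 × 3480 = 208800.
Difference = 208800/1001 frames (≈ 208.5914); B is ahead of A.

208800/1001 frames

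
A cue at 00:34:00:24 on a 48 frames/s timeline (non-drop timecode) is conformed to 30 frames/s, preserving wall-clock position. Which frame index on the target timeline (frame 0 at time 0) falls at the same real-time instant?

Source frame index: (0×3600 + 34×60 + 0) × 48 + 24 = 97944.
Real time: 97944 / (48) = 4081/2 s.
Target frame: (4081/2) × (30) = 61215.

frame 61215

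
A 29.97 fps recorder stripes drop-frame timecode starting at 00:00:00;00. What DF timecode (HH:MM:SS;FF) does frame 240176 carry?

Ten DF minutes hold 17982 frames, so frame 240176 lies in block 13 (frames 233766–251747) with 6410 frames into that block.
The block's first minute is 1800 frames and the rest 1798 each; 6410 frames reaches minute 3, so 13 × 18 + 3 × 2 = 240 labels have been skipped so far.
Adding those back, label number 240176 + 240 = 240416 at 30 labels/s is 8013 s + 26 f = 2 h 13 min 33 s frame 26, i.e. 02:13:33;26.

02:13:33;26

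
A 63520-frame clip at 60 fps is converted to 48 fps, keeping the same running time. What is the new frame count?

Target frames = source frames × (target rate / source rate) = 63520 × (48)/(60) = 63520 × 4/5 = 50816.

50816 frames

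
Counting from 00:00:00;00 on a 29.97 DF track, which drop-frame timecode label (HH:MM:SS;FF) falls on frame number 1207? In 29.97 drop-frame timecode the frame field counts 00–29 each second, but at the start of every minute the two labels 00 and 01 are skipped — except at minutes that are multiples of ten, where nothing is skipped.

Ten DF minutes hold 17982 frames, so frame 1207 lies in block 0 (frames 0–17981) with 1207 frames into that block.
The block's first minute is 1800 frames and the rest 1798 each; 1207 frames reaches minute 0, so 0 × 18 + 0 × 2 = 0 labels have been skipped so far.
Adding those back, label number 1207 + 0 = 1207 at 30 labels/s is 40 s + 7 f = 0 h 0 min 40 s frame 7, i.e. 00:00:40;07.

00:00:40;07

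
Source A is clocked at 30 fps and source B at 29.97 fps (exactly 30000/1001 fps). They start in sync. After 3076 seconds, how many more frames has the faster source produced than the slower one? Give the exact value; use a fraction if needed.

A emits 30 × 3076 = 92280 frames; B emits 30000/1001 × 3076 = 92280000/1001.
Difference = 92280/1001 frames (≈ 92.1878); B is behind A.

92280/1001 frames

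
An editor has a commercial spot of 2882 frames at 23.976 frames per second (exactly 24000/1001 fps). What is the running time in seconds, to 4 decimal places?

Running time = 2882 × 1001/24000 = 1442441/12000 s ≈ 120.2034 s.

120.2034 seconds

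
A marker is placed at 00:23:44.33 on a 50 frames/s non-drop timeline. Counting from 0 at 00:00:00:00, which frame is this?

frame 71233

Total seconds to the label: (0 × 3600 + 23 × 60 + 44) = 1424.
Frame index = 1424 × 50 + 33 = 71233.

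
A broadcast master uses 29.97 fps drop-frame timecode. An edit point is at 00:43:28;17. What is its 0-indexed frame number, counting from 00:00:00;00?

As if non-drop at 30 labels/s: (0 × 3600 + 43 × 60 + 28) × 30 + 17 = 78257.
Minute boundaries passed: 43; those not divisible by 10: 43 − 4 = 39; dropped labels = 2 × 39 = 78.
Actual frame index = 78257 − 78 = 78179.

78179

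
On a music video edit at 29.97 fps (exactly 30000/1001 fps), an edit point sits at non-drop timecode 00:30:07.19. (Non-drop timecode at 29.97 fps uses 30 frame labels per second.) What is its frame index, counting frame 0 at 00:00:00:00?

Total seconds to the label: (0 × 3600 + 30 × 60 + 7) = 1807.
Frame index = 1807 × 30 + 19 = 54229.

frame 54229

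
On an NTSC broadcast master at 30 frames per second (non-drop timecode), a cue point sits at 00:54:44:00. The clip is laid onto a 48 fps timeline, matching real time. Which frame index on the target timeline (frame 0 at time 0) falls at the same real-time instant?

Source frame index: (0×3600 + 54×60 + 44) × 30 + 0 = 98520.
Real time: 98520 / (30) = 3284 s.
Target frame: (3284) × (48) = 157632.

frame 157632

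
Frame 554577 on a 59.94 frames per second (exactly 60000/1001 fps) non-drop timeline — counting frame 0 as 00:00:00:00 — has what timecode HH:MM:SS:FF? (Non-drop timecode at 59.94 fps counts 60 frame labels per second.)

02:34:02:57

554577 ÷ 60 = 9242 full seconds, remainder 57 frames.
9242 s = 2 h 34 min 2 s.
Timecode: 02:34:02:57.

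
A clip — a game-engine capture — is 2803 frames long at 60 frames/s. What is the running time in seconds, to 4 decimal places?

Running time = 2803 × 1/60 = 2803/60 s ≈ 46.7167 s.

46.7167 seconds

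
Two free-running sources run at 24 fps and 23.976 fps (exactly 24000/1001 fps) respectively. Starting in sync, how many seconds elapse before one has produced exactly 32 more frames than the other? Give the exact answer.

The gap grows by |24000/1001 − 24| = 24/1001 frames per second.
Time for a 32-frame gap: 32 ÷ (24/1001) = 4004/3 s.

4004/3 seconds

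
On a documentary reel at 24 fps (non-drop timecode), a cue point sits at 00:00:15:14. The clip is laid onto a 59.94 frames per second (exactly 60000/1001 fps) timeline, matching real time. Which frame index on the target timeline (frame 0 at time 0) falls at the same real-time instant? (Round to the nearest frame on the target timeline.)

frame 934

Source frame index: (0×3600 + 0×60 + 15) × 24 + 14 = 374.
Real time: 374 / (24) = 187/12 s.
Target frame: (187/12) × (60000/1001) = 85000/91 ≈ 934.066 → 934.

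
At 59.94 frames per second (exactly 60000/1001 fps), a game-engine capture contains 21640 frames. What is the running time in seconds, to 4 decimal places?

361.0273 seconds

Running time = 21640 × 1001/60000 = 541541/1500 s ≈ 361.0273 s.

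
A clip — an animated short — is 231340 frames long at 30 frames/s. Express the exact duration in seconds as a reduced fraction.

23134/3 seconds

Running time = 231340 ÷ (30) = 231340 × 1/30 = 23134/3 s.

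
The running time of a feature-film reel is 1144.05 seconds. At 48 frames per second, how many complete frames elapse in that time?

Frames = 1144.05 × 48 = 274572/5 ≈ 54914.4000.
Complete frames: 54914.

54914 frames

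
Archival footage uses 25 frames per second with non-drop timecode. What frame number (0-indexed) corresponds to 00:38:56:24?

frame 58424

Total seconds to the label: (0 × 3600 + 38 × 60 + 56) = 2336.
Frame index = 2336 × 25 + 24 = 58424.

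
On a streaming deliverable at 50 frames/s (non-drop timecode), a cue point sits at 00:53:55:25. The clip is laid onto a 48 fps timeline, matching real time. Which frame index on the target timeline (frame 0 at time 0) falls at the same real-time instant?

frame 155304

Source frame index: (0×3600 + 53×60 + 55) × 50 + 25 = 161775.
Real time: 161775 / (50) = 6471/2 s.
Target frame: (6471/2) × (48) = 155304.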